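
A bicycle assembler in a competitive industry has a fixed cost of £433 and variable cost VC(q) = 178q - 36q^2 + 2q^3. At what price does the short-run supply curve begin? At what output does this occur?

Short-run supply begins at min AVC. From VC = 178q - 36q^2 + 2q^3, AVC = 178 - 36q + 2q^2.
dAVC/dq = -36 + 4q = 0 gives q = 9. min AVC = 178 - 36·9 + 2·9^2 = 16.
So the shutdown price is £16.

£16 per unit, at q = 9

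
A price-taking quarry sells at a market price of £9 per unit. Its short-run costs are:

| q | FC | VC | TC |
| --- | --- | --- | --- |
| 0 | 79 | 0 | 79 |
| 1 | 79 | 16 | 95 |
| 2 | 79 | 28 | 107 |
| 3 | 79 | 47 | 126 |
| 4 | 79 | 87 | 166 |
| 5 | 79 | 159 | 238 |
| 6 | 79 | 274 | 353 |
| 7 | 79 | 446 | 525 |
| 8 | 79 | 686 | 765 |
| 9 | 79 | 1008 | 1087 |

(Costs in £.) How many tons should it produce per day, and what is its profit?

q = 0 (shut down); profit = -£79

Compute π = P·q − TC at each output: q=0: -79; q=1: -86; q=2: -89; q=3: -99; q=4: -130; q=5: -193; q=6: -299; q=7: -462; q=8: -693; q=9: -1006.
Profit is highest at q = 0. Equivalently, the lowest AVC in the table is 28/2 ≈ £14 at q = 2, and P = £9 falls below it — price never covers variable cost, so the firm shuts down and loses only its fixed cost.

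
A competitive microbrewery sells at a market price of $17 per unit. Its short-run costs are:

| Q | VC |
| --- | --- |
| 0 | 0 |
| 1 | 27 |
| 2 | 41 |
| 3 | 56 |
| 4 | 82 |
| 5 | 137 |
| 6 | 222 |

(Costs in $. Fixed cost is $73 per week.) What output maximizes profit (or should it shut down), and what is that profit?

Tabulate TR − TC: Q=0: -73; Q=1: -83; Q=2: -80; Q=3: -78; Q=4: -87; Q=5: -125; Q=6: -193.
Profit is highest at Q = 0. Equivalently, the lowest AVC in the table is 56/3 ≈ $18.67 at Q = 3, and P = $17 falls below it — price never covers variable cost, so the firm shuts down and loses only its fixed cost.

Q = 0 (shut down); profit = -$73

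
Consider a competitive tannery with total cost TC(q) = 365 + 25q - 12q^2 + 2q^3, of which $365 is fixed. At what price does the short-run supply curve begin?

Short-run supply begins at min AVC. From VC = 25q - 12q^2 + 2q^3, AVC = 25 - 12q + 2q^2.
dAVC/dq = -12 + 4q = 0 gives q = 3. min AVC = 25 - 12·3 + 2·3^2 = 7.
So the shutdown price is $7.

$7 per unit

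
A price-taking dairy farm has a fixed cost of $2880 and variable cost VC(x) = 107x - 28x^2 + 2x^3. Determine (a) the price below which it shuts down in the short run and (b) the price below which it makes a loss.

AVC = 107 - 28x + 2x^2; minimized at x = 7, giving min AVC = $9. That is the shutdown price.
ATC = 2880/x + 107 - 28x + 2x^2. Setting dATC/dx = −2880/x^2 − 28 + 4x = 0 gives x = 12 (since 4·12^3 − 28·12^2 = 2880).
min ATC = 2880/12 + 107 − 28·12 + 2·12^2 = $299. That is the break-even price.
For $9 ≤ P < $299 the firm produces at a loss; below $9 it shuts down.

Shutdown price = $9; break-even price = $299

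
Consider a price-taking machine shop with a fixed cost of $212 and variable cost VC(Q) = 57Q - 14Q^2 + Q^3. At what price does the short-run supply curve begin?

$8 per unit

The firm shuts down when price falls below the minimum of average variable cost. AVC = VC/Q = 57 - 14Q + Q^2.
dAVC/dQ = -14 + 2Q = 0 gives Q = 7. min AVC = 57 - 14·7 + 7^2 = 8.
For P < $8 the firm produces nothing.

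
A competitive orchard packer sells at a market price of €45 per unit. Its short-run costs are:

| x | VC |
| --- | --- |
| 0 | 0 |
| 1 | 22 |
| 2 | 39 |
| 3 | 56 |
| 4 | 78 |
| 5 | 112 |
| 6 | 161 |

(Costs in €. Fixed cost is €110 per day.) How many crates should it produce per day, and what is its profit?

x = 5; profit = €3

Compute π = P·x − TC at each output: x=0: -110; x=1: -87; x=2: -59; x=3: -31; x=4: -8; x=5: 3; x=6: -1.
Profit is maximized at x = 5. AVC there is 112/5 = €22.40 ≤ P, so producing beats shutting down (which would give -€110).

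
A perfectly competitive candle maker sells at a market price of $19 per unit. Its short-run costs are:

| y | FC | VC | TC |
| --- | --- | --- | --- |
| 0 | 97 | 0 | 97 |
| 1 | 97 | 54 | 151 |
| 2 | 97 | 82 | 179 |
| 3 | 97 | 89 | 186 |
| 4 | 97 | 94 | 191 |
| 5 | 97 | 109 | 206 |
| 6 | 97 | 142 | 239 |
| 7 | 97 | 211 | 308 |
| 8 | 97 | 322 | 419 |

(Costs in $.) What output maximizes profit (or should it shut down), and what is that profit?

y = 0 (shut down); profit = -$97

Compute π = P·y − TC at each output: y=0: -97; y=1: -132; y=2: -141; y=3: -129; y=4: -115; y=5: -111; y=6: -125; y=7: -175; y=8: -267.
Profit is highest at y = 0. Equivalently, the lowest AVC in the table is 109/5 ≈ $21.80 at y = 5, and P = $19 falls below it — price never covers variable cost, so the firm shuts down and loses only its fixed cost.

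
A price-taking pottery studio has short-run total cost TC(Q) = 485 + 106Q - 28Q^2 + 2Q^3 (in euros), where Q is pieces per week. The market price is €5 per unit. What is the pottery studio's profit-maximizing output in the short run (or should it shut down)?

Shut down

Variable cost is VC = 106Q - 28Q^2 + 2Q^3, so AVC = VC/Q = 106 - 28Q + 2Q^2 and MC = dTC/dQ = 106 - 56Q + 6Q^2.
AVC is minimized where dAVC/dQ = -28 + 4Q = 0, at Q = 7; min AVC = 106 - 28·7 + 2·7^2 = €8.
Since P = €5 < min AVC = €8, price fails to cover variable cost at any output.
Best response: produce nothing and absorb the €485 fixed cost.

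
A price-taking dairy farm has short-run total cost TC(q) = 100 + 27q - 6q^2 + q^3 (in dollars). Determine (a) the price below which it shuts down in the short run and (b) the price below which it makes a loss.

Shutdown price = $18; break-even price = $42

Shutdown price = min AVC. AVC = 27 - 6q + q^2, with vertex at q = 3 and minimum $18.
ATC = 100/q + 27 - 6q + q^2. Setting dATC/dq = −100/q^2 − 6 + 2q = 0 gives q = 5 (since 2·5^3 − 6·5^2 = 100).
min ATC = 100/5 + 27 − 6·5 + 5^2 = $42. That is the break-even price.
For $18 ≤ P < $42 the firm produces at a loss; below $18 it shuts down.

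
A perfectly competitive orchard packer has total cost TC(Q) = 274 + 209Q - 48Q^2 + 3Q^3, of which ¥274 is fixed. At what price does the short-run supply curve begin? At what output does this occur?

¥17 per unit, at Q = 8

The firm shuts down when price falls below the minimum of average variable cost. AVC = VC/Q = 209 - 48Q + 3Q^2.
At the minimum of AVC, MC = AVC. MC = 209 - 96Q + 9Q^2; setting MC = AVC gives 6Q^2 - 48Q = 0, so Q = 8. min AVC = 17.
So the shutdown price is ¥17.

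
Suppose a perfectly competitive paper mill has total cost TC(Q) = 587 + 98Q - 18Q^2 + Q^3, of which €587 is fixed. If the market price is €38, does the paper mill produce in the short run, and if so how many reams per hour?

Produce at Q = 10

From TC, MC = TC'(Q) = 98 - 36Q + 3Q^2 and AVC = VC/Q = 98 - 18Q + Q^2.
The AVC parabola has its vertex at Q = 18/2 = 9, where AVC = 98 - 18·9 + 9^2 = €17.
Because €38 ≥ €17, revenue can cover variable cost; the firm operates.
P = MC gives 60 - 36Q + 3Q^2 = 0, with roots 2 and 10. Take the larger (rising MC): Q* = 10.
Check: AVC at Q = 10 is €18 ≤ P, so revenue covers variable cost.
Profit = P·Q − TC = 38·10 − 767 = -€387, a loss, but smaller than the €587 fixed cost the firm would lose by shutting down.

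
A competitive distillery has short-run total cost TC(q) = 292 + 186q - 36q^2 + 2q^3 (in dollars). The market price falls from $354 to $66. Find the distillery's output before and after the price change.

Output falls from 14 to 10

AVC = 186 - 36q + 2q^2, minimized at q = 9 where min AVC = $24. MC = 186 - 72q + 6q^2.
At P = $354 ≥ min AVC, set P = MC on the rising branch: q = 14.
At P = $66 ≥ min AVC, set P = MC: q = 10. The firm stays open but cuts output.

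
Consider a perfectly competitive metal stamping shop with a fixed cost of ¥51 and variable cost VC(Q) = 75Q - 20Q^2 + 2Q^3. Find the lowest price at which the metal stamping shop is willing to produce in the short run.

The firm shuts down when price falls below the minimum of average variable cost. AVC = VC/Q = 75 - 20Q + 2Q^2.
dAVC/dQ = -20 + 4Q = 0 gives Q = 5. min AVC = 75 - 20·5 + 2·5^2 = 25.
The firm shuts down for any P below ¥25.

¥25 per unit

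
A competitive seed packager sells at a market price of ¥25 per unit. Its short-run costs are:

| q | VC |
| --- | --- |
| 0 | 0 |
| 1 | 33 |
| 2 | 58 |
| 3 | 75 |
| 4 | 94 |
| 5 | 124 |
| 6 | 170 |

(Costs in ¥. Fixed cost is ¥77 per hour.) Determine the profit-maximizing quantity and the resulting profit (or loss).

Compute π = P·q − TC at each output: q=0: -77; q=1: -85; q=2: -85; q=3: -77; q=4: -71; q=5: -76; q=6: -97.
Profit is maximized at q = 4. AVC there is 94/4 = ¥23.50 ≤ P, so producing beats shutting down (which would give -¥77).

q = 4; profit = -¥71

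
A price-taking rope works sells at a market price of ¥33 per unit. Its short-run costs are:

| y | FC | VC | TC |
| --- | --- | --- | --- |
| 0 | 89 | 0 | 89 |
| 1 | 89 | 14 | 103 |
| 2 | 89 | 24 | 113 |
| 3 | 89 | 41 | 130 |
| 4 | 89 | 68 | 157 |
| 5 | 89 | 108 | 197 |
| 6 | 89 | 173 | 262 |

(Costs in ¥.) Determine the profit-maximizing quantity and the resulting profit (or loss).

y = 4; profit = -¥25

Compute π = P·y − TC at each output: y=0: -89; y=1: -70; y=2: -47; y=3: -31; y=4: -25; y=5: -32; y=6: -64.
Profit is maximized at y = 4. AVC there is 68/4 = ¥17 ≤ P, so producing beats shutting down (which would give -¥89).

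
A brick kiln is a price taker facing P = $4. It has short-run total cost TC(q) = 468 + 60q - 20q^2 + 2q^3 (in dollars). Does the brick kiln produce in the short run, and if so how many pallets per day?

From TC, MC = TC'(q) = 60 - 40q + 6q^2 and AVC = VC/q = 60 - 20q + 2q^2.
The AVC parabola has its vertex at q = 20/4 = 5, where AVC = 60 - 20·5 + 2·5^2 = $10.
P = $4 lies below min AVC = $10; no output level covers variable cost.
The firm minimizes its loss by shutting down and losing only its fixed cost of $468.

Shut down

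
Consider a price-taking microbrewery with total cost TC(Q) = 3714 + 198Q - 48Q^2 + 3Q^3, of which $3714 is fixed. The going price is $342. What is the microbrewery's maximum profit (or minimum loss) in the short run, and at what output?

Profit = -$258 at Q = 12

AVC = 198 - 48Q + 3Q^2; min AVC = $6 at Q = 8. Since P = $342 ≥ min AVC, the firm produces.
MC = 198 - 96Q + 9Q^2. Setting P = MC and taking the root on the rising branch gives Q* = 12.
TR = 342·12 = 4104. TC = 3714 + 648 = 4362. Profit = 4104 − 4362 = -$258.
By producing, the firm covers all variable cost plus $3456 of fixed cost; shutting down would lose the full $3714.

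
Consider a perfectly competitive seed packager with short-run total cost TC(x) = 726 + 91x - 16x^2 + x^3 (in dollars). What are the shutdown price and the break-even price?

Shutdown price = $27; break-even price = $102

AVC = 91 - 16x + x^2; minimized at x = 8, giving min AVC = $27. That is the shutdown price.
ATC = 726/x + 91 - 16x + x^2. Setting dATC/dx = −726/x^2 − 16 + 2x = 0 gives x = 11 (since 2·11^3 − 16·11^2 = 726).
min ATC = 726/11 + 91 − 16·11 + 11^2 = $102. That is the break-even price.
For $27 ≤ P < $102 the firm produces at a loss; below $27 it shuts down.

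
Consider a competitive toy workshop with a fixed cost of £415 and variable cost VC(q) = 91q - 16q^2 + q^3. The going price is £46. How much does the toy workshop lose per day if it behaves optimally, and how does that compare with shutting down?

AVC = 91 - 16q + q^2; min AVC = £27 at q = 8. Since P = £46 ≥ min AVC, the firm produces.
With MC = 91 - 32q + 3q^2, P = MC on the upward-sloping part at q* = 9.
TR = 46·9 = 414. TC = 415 + 252 = 667. Profit = 414 − 667 = -£253.
That loss of £253 beats the £415 the firm would lose by shutting down; producing recovers £162 of fixed cost.

Profit = -£253 at q = 9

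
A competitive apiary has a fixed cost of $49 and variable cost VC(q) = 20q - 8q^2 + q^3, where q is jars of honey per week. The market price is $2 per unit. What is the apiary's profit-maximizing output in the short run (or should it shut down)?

Shut down

Strip out fixed cost: VC = 20q - 8q^2 + q^3. Then AVC = 20 - 8q + q^2 and MC = 20 - 16q + 3q^2.
AVC is minimized where dAVC/dq = -8 + 2q = 0, at q = 4; min AVC = 20 - 8·4 + 4^2 = $4.
With P < min AVC ($2 < $4), every unit sold adds to the loss.
Best response: produce nothing and absorb the $49 fixed cost.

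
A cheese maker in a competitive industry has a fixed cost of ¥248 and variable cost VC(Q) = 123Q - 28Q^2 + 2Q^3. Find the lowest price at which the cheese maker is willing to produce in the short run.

¥25 per unit

Short-run supply begins at min AVC. From VC = 123Q - 28Q^2 + 2Q^3, AVC = 123 - 28Q + 2Q^2.
dAVC/dQ = -28 + 4Q = 0 gives Q = 7. min AVC = 123 - 28·7 + 2·7^2 = 25.
The firm shuts down for any P below ¥25.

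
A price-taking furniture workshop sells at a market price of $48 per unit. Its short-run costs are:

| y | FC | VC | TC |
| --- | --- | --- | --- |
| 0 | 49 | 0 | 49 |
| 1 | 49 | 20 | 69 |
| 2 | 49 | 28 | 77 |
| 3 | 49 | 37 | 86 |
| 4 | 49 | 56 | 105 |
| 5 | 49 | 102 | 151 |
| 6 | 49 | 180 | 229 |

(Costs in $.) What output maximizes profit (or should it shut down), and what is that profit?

y = 5; profit = $89

Tabulate TR − TC: y=0: -49; y=1: -21; y=2: 19; y=3: 58; y=4: 87; y=5: 89; y=6: 59.
Profit is maximized at y = 5. AVC there is 102/5 = $20.40 ≤ P, so producing beats shutting down (which would give -$49).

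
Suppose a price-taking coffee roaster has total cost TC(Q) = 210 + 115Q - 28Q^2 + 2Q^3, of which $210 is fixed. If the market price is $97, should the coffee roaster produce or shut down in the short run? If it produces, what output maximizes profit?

Produce at Q = 9

Variable cost is VC = 115Q - 28Q^2 + 2Q^3, so AVC = VC/Q = 115 - 28Q + 2Q^2 and MC = dTC/dQ = 115 - 56Q + 6Q^2.
AVC is minimized where dAVC/dQ = -28 + 4Q = 0, at Q = 7; min AVC = 115 - 28·7 + 2·7^2 = $17.
Since P = $97 ≥ min AVC = $17, price covers variable cost and the firm should produce.
P = MC gives 18 - 56Q + 6Q^2 = 0, with roots 1/3 and 9. Take the larger (rising MC): Q* = 9.
Check: AVC at Q = 9 is $25 ≤ P, so revenue covers variable cost.
Profit = P·Q − TC = 97·9 − 435 = $438.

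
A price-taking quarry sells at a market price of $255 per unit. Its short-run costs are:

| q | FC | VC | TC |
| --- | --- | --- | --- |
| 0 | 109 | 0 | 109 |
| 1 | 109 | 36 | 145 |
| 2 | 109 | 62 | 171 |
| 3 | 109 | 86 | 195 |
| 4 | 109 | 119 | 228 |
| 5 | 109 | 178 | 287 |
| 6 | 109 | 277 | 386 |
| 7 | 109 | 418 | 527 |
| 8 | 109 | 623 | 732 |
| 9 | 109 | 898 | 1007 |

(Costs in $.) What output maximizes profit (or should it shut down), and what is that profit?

q = 8; profit = $1308

Profit at each row (π = 255q − TC): q=0: -109; q=1: 110; q=2: 339; q=3: 570; q=4: 792; q=5: 988; q=6: 1144; q=7: 1258; q=8: 1308; q=9: 1288.
Profit is maximized at q = 8. AVC there is 623/8 = $77.88 ≤ P, so producing beats shutting down (which would give -$109).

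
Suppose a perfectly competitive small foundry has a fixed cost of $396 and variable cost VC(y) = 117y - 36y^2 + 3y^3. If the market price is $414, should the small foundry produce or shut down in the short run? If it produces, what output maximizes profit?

Strip out fixed cost: VC = 117y - 36y^2 + 3y^3. Then AVC = 117 - 36y + 3y^2 and MC = 117 - 72y + 9y^2.
AVC hits its minimum where MC = AVC, at y = 6, giving min AVC = 117 - 36·6 + 3·6^2 = $9.
P = $414 exceeds min AVC = $9, so the firm stays open.
Set P = MC: 414 = 117 - 72y + 9y^2 → -297 - 72y + 9y^2 = 0. The roots are y = -3 and y = 11; the profit-maximizing output is on the rising part of MC, so y* = 11.
Check: AVC at y = 11 is $84 ≤ P, so revenue covers variable cost.
Profit = P·y − TC = 414·11 − 1320 = $3234.

Produce at y = 11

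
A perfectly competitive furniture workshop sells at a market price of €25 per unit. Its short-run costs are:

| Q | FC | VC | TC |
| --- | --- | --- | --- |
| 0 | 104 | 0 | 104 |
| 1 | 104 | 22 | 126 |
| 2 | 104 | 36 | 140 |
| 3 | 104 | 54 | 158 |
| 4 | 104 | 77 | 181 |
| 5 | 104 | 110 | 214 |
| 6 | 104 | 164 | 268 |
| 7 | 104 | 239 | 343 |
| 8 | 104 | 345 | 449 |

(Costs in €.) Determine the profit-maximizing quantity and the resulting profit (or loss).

Compute π = P·Q − TC at each output: Q=0: -104; Q=1: -101; Q=2: -90; Q=3: -83; Q=4: -81; Q=5: -89; Q=6: -118; Q=7: -168; Q=8: -249.
Profit is maximized at Q = 4. AVC there is 77/4 = €19.25 ≤ P, so producing beats shutting down (which would give -€104).

Q = 4; profit = -€81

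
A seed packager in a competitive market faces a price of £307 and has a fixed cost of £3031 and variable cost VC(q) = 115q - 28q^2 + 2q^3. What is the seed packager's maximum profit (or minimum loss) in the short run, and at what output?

Profit = -£151 at q = 12

AVC = 115 - 28q + 2q^2 has its minimum £17 at q = 7; price £307 clears that bar, so the firm operates.
MC = 115 - 56q + 6q^2. Setting P = MC and taking the root on the rising branch gives q* = 12.
TR = 307·12 = 3684. TC = 3031 + 804 = 3835. Profit = 3684 − 3835 = -£151.
That loss of £151 beats the £3031 the firm would lose by shutting down; producing recovers £2880 of fixed cost.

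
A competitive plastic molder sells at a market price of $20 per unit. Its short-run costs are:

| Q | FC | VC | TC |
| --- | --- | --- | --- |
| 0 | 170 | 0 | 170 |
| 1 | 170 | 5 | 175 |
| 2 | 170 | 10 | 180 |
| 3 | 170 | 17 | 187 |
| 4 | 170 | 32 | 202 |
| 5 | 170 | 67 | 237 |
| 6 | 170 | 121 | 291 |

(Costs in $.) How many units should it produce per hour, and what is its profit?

Compute π = P·Q − TC at each output: Q=0: -170; Q=1: -155; Q=2: -140; Q=3: -127; Q=4: -122; Q=5: -137; Q=6: -171.
Profit is maximized at Q = 4. AVC there is 32/4 = $8 ≤ P, so producing beats shutting down (which would give -$170).

Q = 4; profit = -$122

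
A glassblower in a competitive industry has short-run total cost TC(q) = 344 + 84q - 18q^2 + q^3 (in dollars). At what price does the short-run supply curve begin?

$3 per unit

The shutdown price is the minimum of AVC. VC = 84q - 18q^2 + q^3, so AVC = 84 - 18q + q^2.
At the minimum of AVC, MC = AVC. MC = 84 - 36q + 3q^2; setting MC = AVC gives 2q^2 - 18q = 0, so q = 9. min AVC = 3.
So the shutdown price is $3.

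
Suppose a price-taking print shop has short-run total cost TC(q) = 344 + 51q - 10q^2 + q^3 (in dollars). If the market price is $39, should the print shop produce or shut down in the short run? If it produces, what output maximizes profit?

Strip out fixed cost: VC = 51q - 10q^2 + q^3. Then AVC = 51 - 10q + q^2 and MC = 51 - 20q + 3q^2.
AVC is minimized where dAVC/dq = -10 + 2q = 0, at q = 5; min AVC = 51 - 10·5 + 5^2 = $26.
Since P = $39 ≥ min AVC = $26, price covers variable cost and the firm should produce.
P = MC gives 12 - 20q + 3q^2 = 0, with roots 2/3 and 6. Take the larger (rising MC): q* = 6.
Check: AVC at q = 6 is $27 ≤ P, so revenue covers variable cost.
Profit = P·q − TC = 39·6 − 506 = -$272, a loss, but smaller than the $344 fixed cost the firm would lose by shutting down.

Produce at q = 6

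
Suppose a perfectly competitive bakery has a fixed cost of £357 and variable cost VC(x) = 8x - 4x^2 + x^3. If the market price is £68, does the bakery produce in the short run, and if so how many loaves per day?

Variable cost is VC = 8x - 4x^2 + x^3, so AVC = VC/x = 8 - 4x + x^2 and MC = dTC/dx = 8 - 8x + 3x^2.
The AVC parabola has its vertex at x = 4/2 = 2, where AVC = 8 - 4·2 + 2^2 = £4.
P = £68 exceeds min AVC = £4, so the firm stays open.
Solving P = MC: -60 - 8x + 3x^2 = 0 ⇒ x = -10/3 or 6. On the upward-sloping branch, x* = 6.
Check: AVC at x = 6 is £20 ≤ P, so revenue covers variable cost.
Profit = P·x − TC = 68·6 − 477 = -£69, a loss, but smaller than the £357 fixed cost the firm would lose by shutting down.

Produce at x = 6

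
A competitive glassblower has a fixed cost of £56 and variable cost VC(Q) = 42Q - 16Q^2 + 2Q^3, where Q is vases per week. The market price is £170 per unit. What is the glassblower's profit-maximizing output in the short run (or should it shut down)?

Produce at Q = 8

Strip out fixed cost: VC = 42Q - 16Q^2 + 2Q^3. Then AVC = 42 - 16Q + 2Q^2 and MC = 42 - 32Q + 6Q^2.
AVC is minimized where dAVC/dQ = -16 + 4Q = 0, at Q = 4; min AVC = 42 - 16·4 + 2·4^2 = £10.
Because £170 ≥ £10, revenue can cover variable cost; the firm operates.
Solving P = MC: -128 - 32Q + 6Q^2 = 0 ⇒ Q = -8/3 or 8. On the upward-sloping branch, Q* = 8.
Check: AVC at Q = 8 is £42 ≤ P, so revenue covers variable cost.
Profit = P·Q − TC = 170·8 − 392 = £968.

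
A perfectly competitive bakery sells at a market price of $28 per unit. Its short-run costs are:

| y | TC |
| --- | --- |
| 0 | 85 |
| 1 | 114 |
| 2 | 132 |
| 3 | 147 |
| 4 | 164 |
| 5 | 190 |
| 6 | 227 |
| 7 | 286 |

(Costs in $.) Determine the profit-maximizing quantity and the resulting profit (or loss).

y = 5; profit = -$50

Compute π = P·y − TC at each output: y=0: -85; y=1: -86; y=2: -76; y=3: -63; y=4: -52; y=5: -50; y=6: -59; y=7: -90.
Profit is maximized at y = 5. AVC there is 105/5 = $21 ≤ P, so producing beats shutting down (which would give -$85).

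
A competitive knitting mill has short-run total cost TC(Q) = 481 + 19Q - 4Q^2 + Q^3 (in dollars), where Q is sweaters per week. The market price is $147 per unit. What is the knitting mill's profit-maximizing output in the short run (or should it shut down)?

Strip out fixed cost: VC = 19Q - 4Q^2 + Q^3. Then AVC = 19 - 4Q + Q^2 and MC = 19 - 8Q + 3Q^2.
AVC is minimized where dAVC/dQ = -4 + 2Q = 0, at Q = 2; min AVC = 19 - 4·2 + 2^2 = $15.
Because $147 ≥ $15, revenue can cover variable cost; the firm operates.
P = MC gives -128 - 8Q + 3Q^2 = 0, with roots -16/3 and 8. Take the larger (rising MC): Q* = 8.
Check: AVC at Q = 8 is $51 ≤ P, so revenue covers variable cost.
Profit = P·Q − TC = 147·8 − 889 = $287.

Produce at Q = 8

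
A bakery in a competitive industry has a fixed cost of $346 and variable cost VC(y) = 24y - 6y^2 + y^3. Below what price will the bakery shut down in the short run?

$15 per unit

The firm shuts down when price falls below the minimum of average variable cost. AVC = VC/y = 24 - 6y + y^2.
dAVC/dy = -6 + 2y = 0 gives y = 3. min AVC = 24 - 6·3 + 3^2 = 15.
The firm shuts down for any P below $15.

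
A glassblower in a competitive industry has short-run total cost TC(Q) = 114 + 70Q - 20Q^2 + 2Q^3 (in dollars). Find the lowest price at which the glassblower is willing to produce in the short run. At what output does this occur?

$20 per unit, at Q = 5

Short-run supply begins at min AVC. From VC = 70Q - 20Q^2 + 2Q^3, AVC = 70 - 20Q + 2Q^2.
dAVC/dQ = -20 + 4Q = 0 gives Q = 5. min AVC = 70 - 20·5 + 2·5^2 = 20.
For P < $20 the firm produces nothing.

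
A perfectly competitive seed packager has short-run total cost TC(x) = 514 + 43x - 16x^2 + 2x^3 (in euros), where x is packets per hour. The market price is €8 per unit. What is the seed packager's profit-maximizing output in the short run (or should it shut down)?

Shut down

From TC, MC = TC'(x) = 43 - 32x + 6x^2 and AVC = VC/x = 43 - 16x + 2x^2.
AVC is minimized where dAVC/dx = -16 + 4x = 0, at x = 4; min AVC = 43 - 16·4 + 2·4^2 = €11.
Since P = €8 < min AVC = €11, price fails to cover variable cost at any output.
The firm minimizes its loss by shutting down and losing only its fixed cost of €514.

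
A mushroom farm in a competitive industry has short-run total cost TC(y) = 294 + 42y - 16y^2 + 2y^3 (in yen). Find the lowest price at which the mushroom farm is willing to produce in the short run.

¥10 per unit

The shutdown price is the minimum of AVC. VC = 42y - 16y^2 + 2y^3, so AVC = 42 - 16y + 2y^2.
At the minimum of AVC, MC = AVC. MC = 42 - 32y + 6y^2; setting MC = AVC gives 4y^2 - 16y = 0, so y = 4. min AVC = 10.
So the shutdown price is ¥10.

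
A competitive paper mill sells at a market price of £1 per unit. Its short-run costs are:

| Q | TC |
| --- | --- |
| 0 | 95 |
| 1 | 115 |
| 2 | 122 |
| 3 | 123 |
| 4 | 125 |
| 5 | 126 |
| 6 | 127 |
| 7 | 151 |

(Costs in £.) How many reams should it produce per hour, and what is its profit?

Q = 0 (shut down); profit = -£95

Tabulate TR − TC: Q=0: -95; Q=1: -114; Q=2: -120; Q=3: -120; Q=4: -121; Q=5: -121; Q=6: -121; Q=7: -144.
Profit is highest at Q = 0. Equivalently, the lowest AVC in the table is 32/6 ≈ £5.33 at Q = 6, and P = £1 falls below it — price never covers variable cost, so the firm shuts down and loses only its fixed cost.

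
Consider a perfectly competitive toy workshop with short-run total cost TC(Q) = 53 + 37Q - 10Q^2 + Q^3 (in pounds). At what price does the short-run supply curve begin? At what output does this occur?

£12 per unit, at Q = 5

The firm shuts down when price falls below the minimum of average variable cost. AVC = VC/Q = 37 - 10Q + Q^2.
At the minimum of AVC, MC = AVC. MC = 37 - 20Q + 3Q^2; setting MC = AVC gives 2Q^2 - 10Q = 0, so Q = 5. min AVC = 12.
So the shutdown price is £12.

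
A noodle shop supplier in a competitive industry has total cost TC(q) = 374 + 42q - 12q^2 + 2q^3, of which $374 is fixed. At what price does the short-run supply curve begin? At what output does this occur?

$24 per unit, at q = 3

The shutdown price is the minimum of AVC. VC = 42q - 12q^2 + 2q^3, so AVC = 42 - 12q + 2q^2.
dAVC/dq = -12 + 4q = 0 gives q = 3. min AVC = 42 - 12·3 + 2·3^2 = 24.
The firm shuts down for any P below $24.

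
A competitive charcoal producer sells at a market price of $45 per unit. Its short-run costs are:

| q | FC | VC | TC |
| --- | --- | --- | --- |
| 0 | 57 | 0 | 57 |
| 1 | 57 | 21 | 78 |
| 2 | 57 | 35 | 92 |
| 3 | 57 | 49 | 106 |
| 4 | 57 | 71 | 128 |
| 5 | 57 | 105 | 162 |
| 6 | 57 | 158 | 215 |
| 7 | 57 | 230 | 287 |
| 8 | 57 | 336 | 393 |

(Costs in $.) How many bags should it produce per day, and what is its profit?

q = 5; profit = $63

Compute π = P·q − TC at each output: q=0: -57; q=1: -33; q=2: -2; q=3: 29; q=4: 52; q=5: 63; q=6: 55; q=7: 28; q=8: -33.
Profit is maximized at q = 5. AVC there is 105/5 = $21 ≤ P, so producing beats shutting down (which would give -$57).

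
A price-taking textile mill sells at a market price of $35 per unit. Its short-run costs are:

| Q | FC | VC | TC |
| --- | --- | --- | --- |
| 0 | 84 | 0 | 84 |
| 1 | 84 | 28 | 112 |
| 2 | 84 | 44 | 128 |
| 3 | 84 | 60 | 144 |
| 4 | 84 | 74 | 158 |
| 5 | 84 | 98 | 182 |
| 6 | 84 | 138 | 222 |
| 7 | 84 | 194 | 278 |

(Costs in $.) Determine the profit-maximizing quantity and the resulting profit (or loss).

Compute π = P·Q − TC at each output: Q=0: -84; Q=1: -77; Q=2: -58; Q=3: -39; Q=4: -18; Q=5: -7; Q=6: -12; Q=7: -33.
Profit is maximized at Q = 5. AVC there is 98/5 = $19.60 ≤ P, so producing beats shutting down (which would give -$84).

Q = 5; profit = -$7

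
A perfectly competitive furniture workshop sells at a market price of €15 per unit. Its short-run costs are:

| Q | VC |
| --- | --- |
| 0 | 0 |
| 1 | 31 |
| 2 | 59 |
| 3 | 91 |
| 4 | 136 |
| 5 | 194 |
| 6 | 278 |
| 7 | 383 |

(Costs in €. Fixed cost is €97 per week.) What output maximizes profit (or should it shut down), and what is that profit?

Q = 0 (shut down); profit = -€97

Compute π = P·Q − TC at each output: Q=0: -97; Q=1: -113; Q=2: -126; Q=3: -143; Q=4: -173; Q=5: -216; Q=6: -285; Q=7: -375.
Profit is highest at Q = 0. Equivalently, the lowest AVC in the table is 59/2 ≈ €29.50 at Q = 2, and P = €15 falls below it — price never covers variable cost, so the firm shuts down and loses only its fixed cost.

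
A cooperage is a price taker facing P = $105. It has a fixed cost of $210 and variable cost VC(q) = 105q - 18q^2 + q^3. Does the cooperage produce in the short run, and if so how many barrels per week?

Produce at q = 12

Strip out fixed cost: VC = 105q - 18q^2 + q^3. Then AVC = 105 - 18q + q^2 and MC = 105 - 36q + 3q^2.
AVC is minimized where dAVC/dq = -18 + 2q = 0, at q = 9; min AVC = 105 - 18·9 + 9^2 = $24.
P = $105 exceeds min AVC = $24, so the firm stays open.
P = MC gives -36q + 3q^2 = 0, with roots 0 and 12. Take the larger (rising MC): q* = 12.
Check: AVC at q = 12 is $33 ≤ P, so revenue covers variable cost.
Profit = P·q − TC = 105·12 − 606 = $654.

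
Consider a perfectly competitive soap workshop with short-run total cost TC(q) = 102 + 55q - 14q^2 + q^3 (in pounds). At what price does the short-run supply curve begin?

£6 per unit

The firm shuts down when price falls below the minimum of average variable cost. AVC = VC/q = 55 - 14q + q^2.
At the minimum of AVC, MC = AVC. MC = 55 - 28q + 3q^2; setting MC = AVC gives 2q^2 - 14q = 0, so q = 7. min AVC = 6.
The firm shuts down for any P below £6.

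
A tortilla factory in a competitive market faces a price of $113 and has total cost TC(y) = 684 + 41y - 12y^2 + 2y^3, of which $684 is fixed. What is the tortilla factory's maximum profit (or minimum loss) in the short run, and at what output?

AVC = 41 - 12y + 2y^2 has its minimum $23 at y = 3; price $113 clears that bar, so the firm operates.
MC = 41 - 24y + 6y^2. Setting P = MC and taking the root on the rising branch gives y* = 6.
TR = 113·6 = 678. TC = 684 + 246 = 930. Profit = 678 − 930 = -$252.
That loss of $252 beats the $684 the firm would lose by shutting down; producing recovers $432 of fixed cost.

Profit = -$252 at y = 6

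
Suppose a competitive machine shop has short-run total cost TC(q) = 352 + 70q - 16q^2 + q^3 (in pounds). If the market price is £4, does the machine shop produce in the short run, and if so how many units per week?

Variable cost is VC = 70q - 16q^2 + q^3, so AVC = VC/q = 70 - 16q + q^2 and MC = dTC/dq = 70 - 32q + 3q^2.
The AVC parabola has its vertex at q = 16/2 = 8, where AVC = 70 - 16·8 + 8^2 = £6.
P = £4 lies below min AVC = £6; no output level covers variable cost.
Best response: produce nothing and absorb the £352 fixed cost.

Shut down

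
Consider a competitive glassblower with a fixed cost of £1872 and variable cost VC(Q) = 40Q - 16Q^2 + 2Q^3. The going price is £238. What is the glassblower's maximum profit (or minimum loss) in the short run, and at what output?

Profit = -£252 at Q = 9

AVC = 40 - 16Q + 2Q^2; min AVC = £8 at Q = 4. Since P = £238 ≥ min AVC, the firm produces.
MC = 40 - 32Q + 6Q^2. Setting P = MC and taking the root on the rising branch gives Q* = 9.
TR = 238·9 = 2142. TC = 1872 + 522 = 2394. Profit = 2142 − 2394 = -£252.
By producing, the firm covers all variable cost plus £1620 of fixed cost; shutting down would lose the full £1872.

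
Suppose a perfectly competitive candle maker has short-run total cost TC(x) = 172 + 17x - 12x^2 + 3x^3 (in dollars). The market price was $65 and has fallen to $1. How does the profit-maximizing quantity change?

Output falls from 4 to 0 (the firm shuts down)

MC = 17 - 24x + 9x^2; the shutdown threshold is min AVC = $5 (at x = 2).
With P = $65 above the shutdown price, P = MC gives x = 4.
At P = $1 < min AVC = $5, price no longer covers variable cost at any output, so the firm shuts down: x = 0.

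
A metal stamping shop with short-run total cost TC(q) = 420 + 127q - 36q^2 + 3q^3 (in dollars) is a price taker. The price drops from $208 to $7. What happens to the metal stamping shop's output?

AVC = 127 - 36q + 3q^2, minimized at q = 6 where min AVC = $19. MC = 127 - 72q + 9q^2.
With P = $208 above the shutdown price, P = MC gives q = 9.
At P = $7 < min AVC = $19, price no longer covers variable cost at any output, so the firm shuts down: q = 0.

Output falls from 9 to 0 (the firm shuts down)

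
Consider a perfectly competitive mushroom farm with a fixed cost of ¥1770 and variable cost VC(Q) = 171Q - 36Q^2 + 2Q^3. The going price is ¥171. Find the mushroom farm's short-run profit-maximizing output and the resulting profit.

AVC = 171 - 36Q + 2Q^2 has its minimum ¥9 at Q = 9; price ¥171 clears that bar, so the firm operates.
With MC = 171 - 72Q + 6Q^2, P = MC on the upward-sloping part at Q* = 12.
TR = 171·12 = 2052. TC = 1770 + 324 = 2094. Profit = 2052 − 2094 = -¥42.
Shutting down would mean losing the fixed cost of ¥1770, so operating at a loss of ¥42 is better by ¥1728.

Profit = -¥42 at Q = 12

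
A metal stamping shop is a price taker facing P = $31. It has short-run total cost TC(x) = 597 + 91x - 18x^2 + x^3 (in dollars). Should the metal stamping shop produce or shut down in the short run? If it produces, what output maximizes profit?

From TC, MC = TC'(x) = 91 - 36x + 3x^2 and AVC = VC/x = 91 - 18x + x^2.
The AVC parabola has its vertex at x = 18/2 = 9, where AVC = 91 - 18·9 + 9^2 = $10.
Since P = $31 ≥ min AVC = $10, price covers variable cost and the firm should produce.
Solving P = MC: 60 - 36x + 3x^2 = 0 ⇒ x = 2 or 10. On the upward-sloping branch, x* = 10.
Check: AVC at x = 10 is $11 ≤ P, so revenue covers variable cost.
Profit = P·x − TC = 31·10 − 707 = -$397, a loss, but smaller than the $597 fixed cost the firm would lose by shutting down.

Produce at x = 10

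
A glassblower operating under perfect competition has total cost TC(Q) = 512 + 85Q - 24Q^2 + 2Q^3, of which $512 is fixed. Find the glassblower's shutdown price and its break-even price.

Shutdown price = $13; break-even price = $85

AVC = 85 - 24Q + 2Q^2; minimized at Q = 6, giving min AVC = $13. That is the shutdown price.
ATC = 512/Q + 85 - 24Q + 2Q^2. Setting dATC/dQ = −512/Q^2 − 24 + 4Q = 0 gives Q = 8 (since 4·8^3 − 24·8^2 = 512).
min ATC = 512/8 + 85 − 24·8 + 2·8^2 = $85. That is the break-even price.
For $13 ≤ P < $85 the firm produces at a loss; below $13 it shuts down.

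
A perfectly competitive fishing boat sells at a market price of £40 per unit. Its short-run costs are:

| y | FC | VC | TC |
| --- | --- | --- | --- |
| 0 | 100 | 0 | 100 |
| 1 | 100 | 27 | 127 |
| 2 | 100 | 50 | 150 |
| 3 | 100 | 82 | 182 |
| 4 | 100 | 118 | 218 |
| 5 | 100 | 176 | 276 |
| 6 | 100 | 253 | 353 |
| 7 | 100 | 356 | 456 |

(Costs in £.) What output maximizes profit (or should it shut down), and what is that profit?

y = 4; profit = -£58

Compute π = P·y − TC at each output: y=0: -100; y=1: -87; y=2: -70; y=3: -62; y=4: -58; y=5: -76; y=6: -113; y=7: -176.
Profit is maximized at y = 4. AVC there is 118/4 = £29.50 ≤ P, so producing beats shutting down (which would give -£100).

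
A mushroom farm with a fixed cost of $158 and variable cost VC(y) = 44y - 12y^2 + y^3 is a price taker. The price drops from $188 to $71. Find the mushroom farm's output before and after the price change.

AVC = 44 - 12y + y^2, minimized at y = 6 where min AVC = $8. MC = 44 - 24y + 3y^2.
At P = $188 ≥ min AVC, set P = MC on the rising branch: y = 12.
At P = $71 ≥ min AVC, set P = MC: y = 9. The firm stays open but cuts output.

Output falls from 12 to 9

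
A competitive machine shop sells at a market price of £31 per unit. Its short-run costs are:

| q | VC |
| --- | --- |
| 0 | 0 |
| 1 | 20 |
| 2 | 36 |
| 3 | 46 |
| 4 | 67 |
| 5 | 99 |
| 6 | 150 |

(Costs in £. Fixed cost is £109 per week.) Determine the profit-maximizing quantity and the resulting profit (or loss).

q = 4; profit = -£52

Profit at each row (π = 31q − TC): q=0: -109; q=1: -98; q=2: -83; q=3: -62; q=4: -52; q=5: -53; q=6: -73.
Profit is maximized at q = 4. AVC there is 67/4 = £16.75 ≤ P, so producing beats shutting down (which would give -£109).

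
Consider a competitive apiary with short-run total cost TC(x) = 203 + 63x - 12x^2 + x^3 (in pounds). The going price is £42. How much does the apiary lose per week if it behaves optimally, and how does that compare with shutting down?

AVC = 63 - 12x + x^2; min AVC = £27 at x = 6. Since P = £42 ≥ min AVC, the firm produces.
MC = 63 - 24x + 3x^2. Setting P = MC and taking the root on the rising branch gives x* = 7.
TR = 42·7 = 294. TC = 203 + 196 = 399. Profit = 294 − 399 = -£105.
By producing, the firm covers all variable cost plus £98 of fixed cost; shutting down would lose the full £203.

Profit = -£105 at x = 7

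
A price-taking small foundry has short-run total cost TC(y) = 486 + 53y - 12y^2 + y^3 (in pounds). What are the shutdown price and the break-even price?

Shutdown price = £17; break-even price = £80

Shutdown price = min AVC. AVC = 53 - 12y + y^2, with vertex at y = 6 and minimum £17.
ATC = 486/y + 53 - 12y + y^2. Setting dATC/dy = −486/y^2 − 12 + 2y = 0 gives y = 9 (since 2·9^3 − 12·9^2 = 486).
min ATC = 486/9 + 53 − 12·9 + 9^2 = £80. That is the break-even price.
For £17 ≤ P < £80 the firm produces at a loss; below £17 it shuts down.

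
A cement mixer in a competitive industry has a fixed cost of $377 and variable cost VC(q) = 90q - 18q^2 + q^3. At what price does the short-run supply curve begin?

Short-run supply begins at min AVC. From VC = 90q - 18q^2 + q^3, AVC = 90 - 18q + q^2.
At the minimum of AVC, MC = AVC. MC = 90 - 36q + 3q^2; setting MC = AVC gives 2q^2 - 18q = 0, so q = 9. min AVC = 9.
So the shutdown price is $9.

$9 per unit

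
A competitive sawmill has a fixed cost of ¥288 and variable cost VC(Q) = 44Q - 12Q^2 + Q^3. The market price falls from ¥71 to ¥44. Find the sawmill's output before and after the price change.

MC = 44 - 24Q + 3Q^2; the shutdown threshold is min AVC = ¥8 (at Q = 6).
With P = ¥71 above the shutdown price, P = MC gives Q = 9.
At P = ¥44 ≥ min AVC, set P = MC: Q = 8. The firm stays open but cuts output.

Output falls from 9 to 8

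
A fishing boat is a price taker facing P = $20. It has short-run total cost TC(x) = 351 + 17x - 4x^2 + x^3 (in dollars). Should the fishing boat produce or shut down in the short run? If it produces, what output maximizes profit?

Produce at x = 3

Strip out fixed cost: VC = 17x - 4x^2 + x^3. Then AVC = 17 - 4x + x^2 and MC = 17 - 8x + 3x^2.
AVC hits its minimum where MC = AVC, at x = 2, giving min AVC = 17 - 4·2 + 2^2 = $13.
Because $20 ≥ $13, revenue can cover variable cost; the firm operates.
P = MC gives -3 - 8x + 3x^2 = 0, with roots -1/3 and 3. Take the larger (rising MC): x* = 3.
Check: AVC at x = 3 is $14 ≤ P, so revenue covers variable cost.
Profit = P·x − TC = 20·3 − 393 = -$333, a loss, but smaller than the $351 fixed cost the firm would lose by shutting down.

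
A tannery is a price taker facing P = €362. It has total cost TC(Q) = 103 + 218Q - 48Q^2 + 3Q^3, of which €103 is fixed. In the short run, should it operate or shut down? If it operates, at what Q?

Produce at Q = 12

From TC, MC = TC'(Q) = 218 - 96Q + 9Q^2 and AVC = VC/Q = 218 - 48Q + 3Q^2.
AVC is minimized where dAVC/dQ = -48 + 6Q = 0, at Q = 8; min AVC = 218 - 48·8 + 3·8^2 = €26.
Since P = €362 ≥ min AVC = €26, price covers variable cost and the firm should produce.
Set P = MC: 362 = 218 - 96Q + 9Q^2 → -144 - 96Q + 9Q^2 = 0. The roots are Q = -4/3 and Q = 12; the profit-maximizing output is on the rising part of MC, so Q* = 12.
Check: AVC at Q = 12 is €74 ≤ P, so revenue covers variable cost.
Profit = P·Q − TC = 362·12 − 991 = €3353.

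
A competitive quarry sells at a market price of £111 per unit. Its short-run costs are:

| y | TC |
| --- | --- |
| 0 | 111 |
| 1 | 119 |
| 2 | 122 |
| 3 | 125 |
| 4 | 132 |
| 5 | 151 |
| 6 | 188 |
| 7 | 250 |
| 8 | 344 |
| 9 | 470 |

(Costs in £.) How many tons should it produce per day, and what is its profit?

Tabulate TR − TC: y=0: -111; y=1: -8; y=2: 100; y=3: 208; y=4: 312; y=5: 404; y=6: 478; y=7: 527; y=8: 544; y=9: 529.
Profit is maximized at y = 8. AVC there is 233/8 = £29.12 ≤ P, so producing beats shutting down (which would give -£111).

y = 8; profit = £544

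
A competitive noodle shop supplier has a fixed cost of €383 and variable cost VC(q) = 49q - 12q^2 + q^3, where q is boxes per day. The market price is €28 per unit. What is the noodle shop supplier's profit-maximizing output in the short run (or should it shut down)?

Produce at q = 7

From TC, MC = TC'(q) = 49 - 24q + 3q^2 and AVC = VC/q = 49 - 12q + q^2.
AVC hits its minimum where MC = AVC, at q = 6, giving min AVC = 49 - 12·6 + 6^2 = €13.
Because €28 ≥ €13, revenue can cover variable cost; the firm operates.
P = MC gives 21 - 24q + 3q^2 = 0, with roots 1 and 7. Take the larger (rising MC): q* = 7.
Check: AVC at q = 7 is €14 ≤ P, so revenue covers variable cost.
Profit = P·q − TC = 28·7 − 481 = -€285, a loss, but smaller than the €383 fixed cost the firm would lose by shutting down.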